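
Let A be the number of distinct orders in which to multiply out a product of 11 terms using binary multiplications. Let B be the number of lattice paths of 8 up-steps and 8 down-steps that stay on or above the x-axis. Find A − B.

Parenthesizations of m factors correspond to full binary trees with m leaves, counted by C_{m−1}; m = 11 gives C_10. So A = C_10 = 16796.
Paths of 8 up- and 8 down-steps that never dip below the axis are Dyck paths; their count is C_8. So B = C_8 = 1430.
A − B = 16796 − 1430 = 15366.

15366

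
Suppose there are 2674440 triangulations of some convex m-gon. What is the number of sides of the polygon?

16

Triangulations of a convex m-gon are counted by C_{m−2}; 2674440 = C_14.
So m − 2 = 14, giving m = 16 sides.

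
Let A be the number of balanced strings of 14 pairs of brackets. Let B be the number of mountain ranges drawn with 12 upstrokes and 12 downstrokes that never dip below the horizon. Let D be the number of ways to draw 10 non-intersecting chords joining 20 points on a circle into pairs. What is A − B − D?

2449632

With 14 pairs the number of balanced bracket strings is the Catalan number C_14. So A = C_14 = 2674440.
Paths of 12 up- and 12 down-steps that never dip below the axis are Dyck paths; their count is C_12. So B = C_12 = 208012.
Pairing 20 circle points by 10 non-crossing chords gives C_10 matchings. So D = C_10 = 16796.
A − B − D = 2674440 − 208012 − 16796 = 2449632.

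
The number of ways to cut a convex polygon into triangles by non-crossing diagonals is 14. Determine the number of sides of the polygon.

6

Triangulations of a convex m-gon are counted by C_{m−2}; 14 = C_4.
So m − 2 = 4, giving m = 6 sides.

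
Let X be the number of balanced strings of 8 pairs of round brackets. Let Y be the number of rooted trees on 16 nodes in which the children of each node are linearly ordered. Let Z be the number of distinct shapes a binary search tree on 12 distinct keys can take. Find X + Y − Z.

9488263

With 8 pairs the number of balanced bracket strings is the Catalan number C_8. So X = C_8 = 1430.
Rooted ordered (plane) trees on m nodes have m−1 edges and are counted by C_{m−1}; m = 16 gives C_15. So Y = C_15 = 9694845.
Rooted binary trees with 12 nodes (each child slot possibly empty) number C_12. So Z = C_12 = 208012.
X + Y − Z = 1430 + 9694845 − 208012 = 9488263.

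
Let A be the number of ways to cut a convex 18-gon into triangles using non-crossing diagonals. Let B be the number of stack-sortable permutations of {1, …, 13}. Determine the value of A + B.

36100570

A convex 18-gon is triangulated into 16 triangles, and the number of such triangulations is the Catalan number C_{18−2} = C_16. So A = C_16 = 35357670.
By Knuth's characterisation, the stack-sortable permutations of length 13 are the 231-avoiders, numbering C_13. So B = C_13 = 742900.
A + B = 35357670 + 742900 = 36100570.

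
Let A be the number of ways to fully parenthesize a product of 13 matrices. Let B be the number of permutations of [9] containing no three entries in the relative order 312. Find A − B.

203150

Parenthesizations of m factors correspond to full binary trees with m leaves, counted by C_{m−1}; m = 13 gives C_12. So A = C_12 = 208012.
For any fixed pattern of length 3, the pattern-avoiding permutations of [9] number C_9. So B = C_9 = 4862.
A − B = 208012 − 4862 = 203150.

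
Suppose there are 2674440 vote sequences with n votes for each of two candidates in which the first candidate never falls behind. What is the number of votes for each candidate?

14

Such ballot sequences with n votes each are counted by C_n. The Catalan number equal to 2674440 is C_14.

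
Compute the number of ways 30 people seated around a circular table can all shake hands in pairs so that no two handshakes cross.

9694845

With 30 = 2·15 people, non-crossing handshake pairings are non-crossing perfect matchings on a circle, counted by C_15.
C_15 = 9694845.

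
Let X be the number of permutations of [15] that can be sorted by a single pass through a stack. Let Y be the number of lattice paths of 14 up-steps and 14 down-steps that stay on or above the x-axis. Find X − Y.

7020405

Stack-sortable permutations are exactly the 231-avoiding ones, counted by C_n; here n = 15. So X = C_15 = 9694845.
A Dyck path with 14 up-steps and 14 down-steps has semilength 14, so there are C_14 of them. So Y = C_14 = 2674440.
X − Y = 9694845 − 2674440 = 7020405.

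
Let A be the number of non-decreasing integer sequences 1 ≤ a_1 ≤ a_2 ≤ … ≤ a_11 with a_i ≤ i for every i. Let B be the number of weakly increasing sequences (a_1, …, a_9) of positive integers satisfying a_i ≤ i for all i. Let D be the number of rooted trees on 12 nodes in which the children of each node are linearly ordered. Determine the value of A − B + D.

112710

Weakly increasing sequences with a_i ≤ i biject with Dyck paths of semilength 11, so there are C_11. So A = C_11 = 58786.
Weakly increasing sequences with a_i ≤ i biject with Dyck paths of semilength 9, so there are C_9. So B = C_9 = 4862.
Rooted ordered (plane) trees on m nodes have m−1 edges and are counted by C_{m−1}; m = 12 gives C_11. So D = C_11 = 58786.
A − B + D = 58786 − 4862 + 58786 = 112710.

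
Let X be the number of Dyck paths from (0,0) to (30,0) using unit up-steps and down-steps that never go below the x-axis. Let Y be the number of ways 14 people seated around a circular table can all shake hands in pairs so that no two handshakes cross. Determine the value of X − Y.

9694416

Paths of 15 up- and 15 down-steps that never dip below the axis are Dyck paths; their count is C_15. So X = C_15 = 9694845.
With 14 = 2·7 people, non-crossing handshake pairings are non-crossing perfect matchings on a circle, counted by C_7. So Y = C_7 = 429.
X − Y = 9694845 − 429 = 9694416.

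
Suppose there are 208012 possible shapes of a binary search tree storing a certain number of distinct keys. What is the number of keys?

12

Binary search tree shapes on n keys are counted by C_n. Since C_12 = 208012, the index is 12.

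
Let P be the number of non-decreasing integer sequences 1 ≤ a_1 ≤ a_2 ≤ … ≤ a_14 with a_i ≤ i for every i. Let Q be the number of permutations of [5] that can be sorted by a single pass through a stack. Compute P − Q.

2674398

Weakly increasing sequences with a_i ≤ i biject with Dyck paths of semilength 14, so there are C_14. So P = C_14 = 2674440.
By Knuth's characterisation, the stack-sortable permutations of length 5 are the 231-avoiders, numbering C_5. So Q = C_5 = 42.
P − Q = 2674440 − 42 = 2674398.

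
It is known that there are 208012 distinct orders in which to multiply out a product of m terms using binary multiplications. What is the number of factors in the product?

Parenthesizations of m factors are counted by C_{m−1}. The Catalan number equal to 208012 is C_12.
So the index is 12, and the number of factors is 12 + 1 = 13.

13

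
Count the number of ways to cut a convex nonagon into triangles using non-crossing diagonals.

The number of triangulations of a 9-gon is the Catalan number C_7 (index = sides − 2).
C_7 = 429.

429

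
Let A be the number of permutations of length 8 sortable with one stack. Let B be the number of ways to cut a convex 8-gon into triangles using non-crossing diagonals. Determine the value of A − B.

1298

Stack-sortable permutations are exactly the 231-avoiding ones, counted by C_n; here n = 8. So A = C_8 = 1430.
Triangulations of a convex m-gon are counted by C_{m−2}; with m = 8 this is C_6. So B = C_6 = 132.
A − B = 1430 − 132 = 1298.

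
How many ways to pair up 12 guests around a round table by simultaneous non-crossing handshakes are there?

With 12 = 2·6 people, non-crossing handshake pairings are non-crossing perfect matchings on a circle, counted by C_6.
C_6 = 132.

132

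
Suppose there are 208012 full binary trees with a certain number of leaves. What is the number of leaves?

13

Full binary trees with L leaves are counted by C_{L−1}. The Catalan number equal to 208012 is C_12.
So the index is 12, and the number of leaves is 12 + 1 = 13.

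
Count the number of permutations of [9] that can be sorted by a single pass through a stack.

By Knuth's characterisation, the stack-sortable permutations of length 9 are the 231-avoiders, numbering C_9.
C_9 = 4862.

4862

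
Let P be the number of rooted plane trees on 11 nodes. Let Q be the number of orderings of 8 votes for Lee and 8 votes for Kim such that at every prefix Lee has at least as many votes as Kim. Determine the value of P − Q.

Rooted ordered (plane) trees on m nodes have m−1 edges and are counted by C_{m−1}; m = 11 gives C_10. So P = C_10 = 16796.
Ballot sequences with n votes each where one side never trails are Dyck words, counted by C_n; here n = 8. So Q = C_8 = 1430.
P − Q = 16796 − 1430 = 15366.

15366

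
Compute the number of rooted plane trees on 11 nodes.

16796

Rooted ordered (plane) trees on m nodes have m−1 edges and are counted by C_{m−1}; m = 11 gives C_10.
C_10 = C(20,10)/11 = 184756/11 = 16796.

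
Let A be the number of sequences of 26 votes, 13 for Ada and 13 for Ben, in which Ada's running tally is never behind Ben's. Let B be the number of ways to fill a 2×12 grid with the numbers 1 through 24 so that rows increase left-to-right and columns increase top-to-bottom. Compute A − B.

534888

Ballot sequences with n votes each where one side never trails are Dyck words, counted by C_n; here n = 13. So A = C_13 = 742900.
Standard Young tableaux of shape 2×n are counted by C_n; here n = 12. So B = C_12 = 208012.
A − B = 742900 − 208012 = 534888.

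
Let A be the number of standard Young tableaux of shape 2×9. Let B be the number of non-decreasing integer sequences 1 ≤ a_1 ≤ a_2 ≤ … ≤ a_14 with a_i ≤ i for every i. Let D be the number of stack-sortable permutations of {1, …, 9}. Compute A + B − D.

By the hook-length formula (or a Dyck-path bijection), SYT of shape 2×9 number C_9. So A = C_9 = 4862.
Weakly increasing sequences with a_i ≤ i biject with Dyck paths of semilength 14, so there are C_14. So B = C_14 = 2674440.
By Knuth's characterisation, the stack-sortable permutations of length 9 are the 231-avoiders, numbering C_9. So D = C_9 = 4862.
A + B − D = 4862 + 2674440 − 4862 = 2674440.

2674440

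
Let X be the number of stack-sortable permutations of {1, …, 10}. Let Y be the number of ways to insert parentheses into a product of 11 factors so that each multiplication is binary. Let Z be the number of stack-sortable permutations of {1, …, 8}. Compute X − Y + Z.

1430

By Knuth's characterisation, the stack-sortable permutations of length 10 are the 231-avoiders, numbering C_10. So X = C_10 = 16796.
Parenthesizations of m factors correspond to full binary trees with m leaves, counted by C_{m−1}; m = 11 gives C_10. So Y = C_10 = 16796.
Stack-sortable permutations are exactly the 231-avoiding ones, counted by C_n; here n = 8. So Z = C_8 = 1430.
X − Y + Z = 16796 − 16796 + 1430 = 1430.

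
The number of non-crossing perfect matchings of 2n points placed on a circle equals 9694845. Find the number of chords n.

Non-crossing pairings of 2n points on a circle are counted by C_n. Since C_15 = 9694845, the index is 15.

15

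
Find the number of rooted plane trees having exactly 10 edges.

Rooted ordered trees with n edges are counted by C_n; here n = 10.
C_10 = C(20,10)/11 = 184756/11 = 16796.

16796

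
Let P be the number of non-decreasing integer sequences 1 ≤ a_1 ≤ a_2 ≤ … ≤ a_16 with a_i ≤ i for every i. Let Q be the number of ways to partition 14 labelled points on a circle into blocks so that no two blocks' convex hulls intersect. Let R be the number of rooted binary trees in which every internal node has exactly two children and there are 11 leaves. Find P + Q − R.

38015314

Such sub-staircase sequences of length n are counted by C_n; here n = 16. So P = C_16 = 35357670.
Non-crossing partitions of an n-element set are counted by C_n; here n = 14. So Q = C_14 = 2674440.
Full binary trees with 11 leaves have 11−1 = 10 internal nodes, so there are C_10 of them. So R = C_10 = 16796.
P + Q − R = 35357670 + 2674440 − 16796 = 38015314.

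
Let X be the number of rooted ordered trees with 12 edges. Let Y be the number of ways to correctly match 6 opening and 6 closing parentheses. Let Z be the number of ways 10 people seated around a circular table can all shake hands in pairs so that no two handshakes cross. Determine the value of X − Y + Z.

207922

Rooted ordered trees with n edges are counted by C_n; here n = 12. So X = C_12 = 208012.
Balanced strings of n pairs of brackets are counted by C_n; here n = 6. So Y = C_6 = 132.
With 10 = 2·5 people, non-crossing handshake pairings are non-crossing perfect matchings on a circle, counted by C_5. So Z = C_5 = 42.
X − Y + Z = 208012 − 132 + 42 = 207922.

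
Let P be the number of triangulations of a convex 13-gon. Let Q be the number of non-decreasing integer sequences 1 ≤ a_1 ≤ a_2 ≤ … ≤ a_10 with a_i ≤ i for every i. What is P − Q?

41990

The number of triangulations of a 13-gon is the Catalan number C_11 (index = sides − 2). So P = C_11 = 58786.
Such sub-staircase sequences of length n are counted by C_n; here n = 10. So Q = C_10 = 16796.
P − Q = 58786 − 16796 = 41990.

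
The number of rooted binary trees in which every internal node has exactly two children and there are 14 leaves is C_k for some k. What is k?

Full binary trees with 14 leaves have 14−1 = 13 internal nodes, so there are C_13 of them.

13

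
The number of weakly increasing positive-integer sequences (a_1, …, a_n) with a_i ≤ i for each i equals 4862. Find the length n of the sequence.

Such sub-staircase sequences of length n are counted by C_n. Since C_9 = 4862, the index is 9.

9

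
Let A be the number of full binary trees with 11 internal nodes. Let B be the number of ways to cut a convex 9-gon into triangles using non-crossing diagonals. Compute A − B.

58357

Full binary trees with n internal nodes are counted by C_n; here n = 11. So A = C_11 = 58786.
The number of triangulations of a 9-gon is the Catalan number C_7 (index = sides − 2). So B = C_7 = 429.
A − B = 58786 − 429 = 58357.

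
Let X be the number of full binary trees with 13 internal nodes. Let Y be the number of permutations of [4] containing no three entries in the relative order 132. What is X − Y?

The number of full binary trees on 13 internal nodes is the Catalan number C_13. So X = C_13 = 742900.
Permutations of [n] avoiding any single length-3 pattern are counted by C_n; here n = 4. So Y = C_4 = 14.
X − Y = 742900 − 14 = 742886.

742886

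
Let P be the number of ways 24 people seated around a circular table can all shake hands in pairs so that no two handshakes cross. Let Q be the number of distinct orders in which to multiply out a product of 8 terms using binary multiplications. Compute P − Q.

Non-crossing handshake pairings of 2n people are counted by C_n; 24 people gives n = 12. So P = C_12 = 208012.
Ways to associate a product of 8 factors correspond to binary trees on 8 leaves, so the count is C_7. So Q = C_7 = 429.
P − Q = 208012 − 429 = 207583.

207583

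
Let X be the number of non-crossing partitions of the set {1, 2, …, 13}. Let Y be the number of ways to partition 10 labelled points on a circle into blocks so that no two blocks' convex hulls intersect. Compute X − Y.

Non-crossing partitions of an n-element set are counted by C_n; here n = 13. So X = C_13 = 742900.
The non-crossing partitions of [10] form a lattice of size C_10. So Y = C_10 = 16796.
X − Y = 742900 − 16796 = 726104.

726104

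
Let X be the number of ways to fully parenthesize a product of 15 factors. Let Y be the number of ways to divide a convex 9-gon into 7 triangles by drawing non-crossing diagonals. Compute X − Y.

Parenthesizations of m factors correspond to full binary trees with m leaves, counted by C_{m−1}; m = 15 gives C_14. So X = C_14 = 2674440.
A convex 9-gon is triangulated into 7 triangles, and the number of such triangulations is the Catalan number C_{9−2} = C_7. So Y = C_7 = 429.
X − Y = 2674440 − 429 = 2674011.

2674011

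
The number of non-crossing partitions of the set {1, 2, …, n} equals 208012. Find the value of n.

12

Non-crossing partitions of [n] are counted by C_n. Since C_12 = 208012, the index is 12.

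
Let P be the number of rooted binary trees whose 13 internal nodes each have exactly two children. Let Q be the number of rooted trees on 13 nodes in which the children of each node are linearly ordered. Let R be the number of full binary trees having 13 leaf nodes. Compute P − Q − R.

326876

The number of full binary trees on 13 internal nodes is the Catalan number C_13. So P = C_13 = 742900.
A rooted plane tree on 13 nodes has 12 edges, and such trees are counted by C_12. So Q = C_12 = 208012.
Full binary trees with 13 leaves have 13−1 = 12 internal nodes, so there are C_12 of them. So R = C_12 = 208012.
P − Q − R = 742900 − 208012 − 208012 = 326876.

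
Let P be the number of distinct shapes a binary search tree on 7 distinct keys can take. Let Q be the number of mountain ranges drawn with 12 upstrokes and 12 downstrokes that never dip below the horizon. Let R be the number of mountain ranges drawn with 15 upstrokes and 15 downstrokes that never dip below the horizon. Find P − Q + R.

Rooted binary trees with 7 nodes (each child slot possibly empty) number C_7. So P = C_7 = 429.
A Dyck path with 12 up-steps and 12 down-steps has semilength 12, so there are C_12 of them. So Q = C_12 = 208012.
Dyck paths of semilength n (length 2n) are counted by C_n; here n = 15. So R = C_15 = 9694845.
P − Q + R = 429 − 208012 + 9694845 = 9487262.

9487262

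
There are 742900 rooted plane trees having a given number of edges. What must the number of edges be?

13

Rooted ordered trees with n edges are counted by C_n. The Catalan number equal to 742900 is C_13.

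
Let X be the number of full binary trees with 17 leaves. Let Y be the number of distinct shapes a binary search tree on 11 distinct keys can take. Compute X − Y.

Full binary trees with 17 leaves have 17−1 = 16 internal nodes, so there are C_16 of them. So X = C_16 = 35357670.
There are C_n binary search tree shapes on n keys; with n = 11 that is C_11. So Y = C_11 = 58786.
X − Y = 35357670 − 58786 = 35298884.

35298884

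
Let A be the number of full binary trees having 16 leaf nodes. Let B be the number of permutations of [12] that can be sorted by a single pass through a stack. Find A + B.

9902857

Full binary trees with 16 leaves have 16−1 = 15 internal nodes, so there are C_15 of them. So A = C_15 = 9694845.
Stack-sortable permutations are exactly the 231-avoiding ones, counted by C_n; here n = 12. So B = C_12 = 208012.
A + B = 9694845 + 208012 = 9902857.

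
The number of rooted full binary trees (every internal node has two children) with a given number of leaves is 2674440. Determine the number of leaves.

Full binary trees with L leaves are counted by C_{L−1}. The Catalan number equal to 2674440 is C_14.
So the index is 14, and the number of leaves is 14 + 1 = 15.

15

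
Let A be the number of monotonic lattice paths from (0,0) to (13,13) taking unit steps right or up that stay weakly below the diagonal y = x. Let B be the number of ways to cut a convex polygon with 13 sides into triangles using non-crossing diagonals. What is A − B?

684114

Monotone paths in an n×n grid that stay weakly below the diagonal are counted by C_n; here n = 13. So A = C_13 = 742900.
A convex 13-gon is triangulated into 11 triangles, and the number of such triangulations is the Catalan number C_{13−2} = C_11. So B = C_11 = 58786.
A − B = 742900 − 58786 = 684114.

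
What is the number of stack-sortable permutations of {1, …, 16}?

By Knuth's characterisation, the stack-sortable permutations of length 16 are the 231-avoiders, numbering C_16.
C_16 = C_15 · 2(2·15+1)/(15+2) = 9694845 · 62/17 = 35357670.

35357670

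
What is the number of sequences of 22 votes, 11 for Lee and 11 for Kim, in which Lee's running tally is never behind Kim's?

58786

Reading a vote for the leader as '(' and for the other as ')' turns such a sequence into a balanced string of 11 pairs, so the count is C_11.
C_11 = C(22,11)/12 = 705432/12 = 58786.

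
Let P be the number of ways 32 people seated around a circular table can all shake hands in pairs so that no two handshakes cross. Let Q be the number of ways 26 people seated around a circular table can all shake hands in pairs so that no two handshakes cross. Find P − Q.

With 32 = 2·16 people, non-crossing handshake pairings are non-crossing perfect matchings on a circle, counted by C_16. So P = C_16 = 35357670.
With 26 = 2·13 people, non-crossing handshake pairings are non-crossing perfect matchings on a circle, counted by C_13. So Q = C_13 = 742900.
P − Q = 35357670 − 742900 = 34614770.

34614770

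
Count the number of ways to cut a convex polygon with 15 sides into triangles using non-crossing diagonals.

742900

A convex 15-gon is triangulated into 13 triangles, and the number of such triangulations is the Catalan number C_{15−2} = C_13.
C_13 = C(26,13)/14 = 10400600/14 = 742900.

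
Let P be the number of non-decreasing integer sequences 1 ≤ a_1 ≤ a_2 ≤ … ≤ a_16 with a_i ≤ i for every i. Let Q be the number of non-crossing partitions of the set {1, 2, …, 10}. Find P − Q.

Weakly increasing sequences with a_i ≤ i biject with Dyck paths of semilength 16, so there are C_16. So P = C_16 = 35357670.
The non-crossing partitions of [10] form a lattice of size C_10. So Q = C_10 = 16796.
P − Q = 35357670 − 16796 = 35340874.

35340874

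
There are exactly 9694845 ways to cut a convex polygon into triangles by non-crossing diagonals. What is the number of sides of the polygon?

Triangulations of a convex m-gon are counted by C_{m−2}. The Catalan number equal to 9694845 is C_15.
So m − 2 = 15, giving m = 17 sides.

17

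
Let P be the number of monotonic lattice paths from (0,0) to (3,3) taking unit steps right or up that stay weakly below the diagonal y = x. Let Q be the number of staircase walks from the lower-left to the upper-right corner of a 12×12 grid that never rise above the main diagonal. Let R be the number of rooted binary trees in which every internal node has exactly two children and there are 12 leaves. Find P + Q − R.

149231

Monotone paths in an n×n grid that stay weakly below the diagonal are counted by C_n; here n = 3. So P = C_3 = 5.
Monotone paths in an n×n grid that stay weakly below the diagonal are counted by C_n; here n = 12. So Q = C_12 = 208012.
A full binary tree with L leaves has L−1 internal nodes and is counted by C_{L−1}; L = 12 gives C_11. So R = C_11 = 58786.
P + Q − R = 5 + 208012 − 58786 = 149231.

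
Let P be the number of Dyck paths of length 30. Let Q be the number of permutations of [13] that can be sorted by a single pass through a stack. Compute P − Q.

Dyck paths of semilength n (length 2n) are counted by C_n; here n = 15. So P = C_15 = 9694845.
By Knuth's characterisation, the stack-sortable permutations of length 13 are the 231-avoiders, numbering C_13. So Q = C_13 = 742900.
P − Q = 9694845 − 742900 = 8951945.

8951945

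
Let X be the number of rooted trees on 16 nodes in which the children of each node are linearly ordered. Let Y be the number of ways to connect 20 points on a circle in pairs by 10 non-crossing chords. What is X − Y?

9678049

Rooted ordered (plane) trees on m nodes have m−1 edges and are counted by C_{m−1}; m = 16 gives C_15. So X = C_15 = 9694845.
Non-crossing perfect matchings of 2n points on a circle are counted by C_n; with 20 points, n = 10. So Y = C_10 = 16796.
X − Y = 9694845 − 16796 = 9678049.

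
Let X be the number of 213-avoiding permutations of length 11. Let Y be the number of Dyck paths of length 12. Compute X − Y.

Permutations of [n] avoiding any single length-3 pattern are counted by C_n; here n = 11. So X = C_11 = 58786.
Dyck paths of semilength n (length 2n) are counted by C_n; here n = 6. So Y = C_6 = 132.
X − Y = 58786 − 132 = 58654.

58654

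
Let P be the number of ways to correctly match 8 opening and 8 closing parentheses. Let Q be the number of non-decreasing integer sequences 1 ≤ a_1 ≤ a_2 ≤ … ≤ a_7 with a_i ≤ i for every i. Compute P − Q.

1001

Balanced strings of n pairs of brackets are counted by C_n; here n = 8. So P = C_8 = 1430.
Such sub-staircase sequences of length n are counted by C_n; here n = 7. So Q = C_7 = 429.
P − Q = 1430 − 429 = 1001.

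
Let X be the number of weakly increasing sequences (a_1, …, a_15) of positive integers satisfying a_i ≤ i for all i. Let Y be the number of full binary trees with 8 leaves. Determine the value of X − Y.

9694416

Such sub-staircase sequences of length n are counted by C_n; here n = 15. So X = C_15 = 9694845.
Full binary trees with 8 leaves have 8−1 = 7 internal nodes, so there are C_7 of them. So Y = C_7 = 429.
X − Y = 9694845 − 429 = 9694416.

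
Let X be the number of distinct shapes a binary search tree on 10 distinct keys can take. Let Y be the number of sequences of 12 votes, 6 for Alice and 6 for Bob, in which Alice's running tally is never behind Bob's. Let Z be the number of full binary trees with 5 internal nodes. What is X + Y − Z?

There are C_n binary search tree shapes on n keys; with n = 10 that is C_10. So X = C_10 = 16796.
Ballot sequences with n votes each where one side never trails are Dyck words, counted by C_n; here n = 6. So Y = C_6 = 132.
Full binary trees with n internal nodes are counted by C_n; here n = 5. So Z = C_5 = 42.
X + Y − Z = 16796 + 132 − 42 = 16886.

16886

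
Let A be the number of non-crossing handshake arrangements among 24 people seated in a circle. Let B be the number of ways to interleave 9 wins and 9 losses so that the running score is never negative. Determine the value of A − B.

With 24 = 2·12 people, non-crossing handshake pairings are non-crossing perfect matchings on a circle, counted by C_12. So A = C_12 = 208012.
Ballot sequences with n votes each where one side never trails are Dyck words, counted by C_n; here n = 9. So B = C_9 = 4862.
A − B = 208012 − 4862 = 203150.

203150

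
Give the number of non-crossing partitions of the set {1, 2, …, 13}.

Non-crossing partitions of an n-element set are counted by C_n; here n = 13.
C_13 = C(26,13)/14 = 10400600/14 = 742900.

742900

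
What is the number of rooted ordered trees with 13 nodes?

208012

Rooted ordered (plane) trees on m nodes have m−1 edges and are counted by C_{m−1}; m = 13 gives C_12.
C_12 = 208012.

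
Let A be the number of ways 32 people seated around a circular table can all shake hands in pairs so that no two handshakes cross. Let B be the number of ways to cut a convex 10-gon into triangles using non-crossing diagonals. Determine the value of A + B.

With 32 = 2·16 people, non-crossing handshake pairings are non-crossing perfect matchings on a circle, counted by C_16. So A = C_16 = 35357670.
A convex 10-gon is triangulated into 8 triangles, and the number of such triangulations is the Catalan number C_{10−2} = C_8. So B = C_8 = 1430.
A + B = 35357670 + 1430 = 35359100.

35359100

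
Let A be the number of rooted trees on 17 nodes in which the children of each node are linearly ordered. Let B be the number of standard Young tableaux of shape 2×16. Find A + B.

70715340

A rooted plane tree on 17 nodes has 16 edges, and such trees are counted by C_16. So A = C_16 = 35357670.
Standard Young tableaux of shape 2×n are counted by C_n; here n = 16. So B = C_16 = 35357670.
A + B = 35357670 + 35357670 = 70715340.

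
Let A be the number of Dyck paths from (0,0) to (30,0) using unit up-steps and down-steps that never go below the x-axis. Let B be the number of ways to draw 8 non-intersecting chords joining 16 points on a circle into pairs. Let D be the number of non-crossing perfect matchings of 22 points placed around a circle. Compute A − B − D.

Dyck paths of semilength n (length 2n) are counted by C_n; here n = 15. So A = C_15 = 9694845.
Pairing 16 circle points by 8 non-crossing chords gives C_8 matchings. So B = C_8 = 1430.
Non-crossing perfect matchings of 2n points on a circle are counted by C_n; with 22 points, n = 11. So D = C_11 = 58786.
A − B − D = 9694845 − 1430 − 58786 = 9634629.

9634629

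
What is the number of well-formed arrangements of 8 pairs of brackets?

1430

Balanced strings of n pairs of brackets are counted by C_n; here n = 8.
C_8 = C(16,8)/9 = 12870/9 = 1430.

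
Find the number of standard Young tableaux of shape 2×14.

Standard Young tableaux of shape 2×n are counted by C_n; here n = 14.
C_14 = C_13 · 2(2·13+1)/(13+2) = 742900 · 54/15 = 2674440.

2674440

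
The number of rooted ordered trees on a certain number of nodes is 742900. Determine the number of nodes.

Rooted ordered trees on m nodes are counted by C_{m−1}; 742900 = C_13.
So the index is 13, and the number of nodes is 13 + 1 = 14.

14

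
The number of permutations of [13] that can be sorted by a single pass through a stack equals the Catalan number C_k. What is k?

By Knuth's characterisation, the stack-sortable permutations of length 13 are the 231-avoiders, numbering C_13.

13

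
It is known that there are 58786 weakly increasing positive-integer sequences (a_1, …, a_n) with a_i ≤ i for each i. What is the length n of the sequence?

Such sub-staircase sequences of length n are counted by C_n, and C_11 = 58786.

11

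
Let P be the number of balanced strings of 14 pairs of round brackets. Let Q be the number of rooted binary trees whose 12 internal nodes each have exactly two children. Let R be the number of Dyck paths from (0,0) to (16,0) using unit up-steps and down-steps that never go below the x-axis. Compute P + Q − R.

With 14 pairs the number of balanced bracket strings is the Catalan number C_14. So P = C_14 = 2674440.
Full binary trees with n internal nodes are counted by C_n; here n = 12. So Q = C_12 = 208012.
Dyck paths of semilength n (length 2n) are counted by C_n; here n = 8. So R = C_8 = 1430.
P + Q − R = 2674440 + 208012 − 1430 = 2881022.

2881022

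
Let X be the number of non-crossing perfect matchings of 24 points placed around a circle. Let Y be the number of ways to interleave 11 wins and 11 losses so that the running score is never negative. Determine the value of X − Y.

149226

Pairing 24 circle points by 12 non-crossing chords gives C_12 matchings. So X = C_12 = 208012.
Reading a vote for the leader as '(' and for the other as ')' turns such a sequence into a balanced string of 11 pairs, so the count is C_11. So Y = C_11 = 58786.
X − Y = 208012 − 58786 = 149226.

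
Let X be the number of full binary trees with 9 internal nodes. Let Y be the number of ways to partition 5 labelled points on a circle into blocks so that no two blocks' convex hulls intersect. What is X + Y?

4904

Full binary trees with n internal nodes are counted by C_n; here n = 9. So X = C_9 = 4862.
Non-crossing partitions of an n-element set are counted by C_n; here n = 5. So Y = C_5 = 42.
X + Y = 4862 + 42 = 4904.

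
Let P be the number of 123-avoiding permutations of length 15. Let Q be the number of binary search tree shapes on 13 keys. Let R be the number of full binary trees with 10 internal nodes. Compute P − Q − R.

Permutations of [n] avoiding any single length-3 pattern are counted by C_n; here n = 15. So P = C_15 = 9694845.
There are C_n binary search tree shapes on n keys; with n = 13 that is C_13. So Q = C_13 = 742900.
Full binary trees with n internal nodes are counted by C_n; here n = 10. So R = C_10 = 16796.
P − Q − R = 9694845 − 742900 − 16796 = 8935149.

8935149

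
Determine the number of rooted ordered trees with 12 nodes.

Rooted ordered (plane) trees on m nodes have m−1 edges and are counted by C_{m−1}; m = 12 gives C_11.
C_11 = C(22,11)/12 = 705432/12 = 58786.

58786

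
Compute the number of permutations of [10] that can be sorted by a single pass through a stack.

Stack-sortable permutations are exactly the 231-avoiding ones, counted by C_n; here n = 10.
C_10 = C(20,10)/11 = 184756/11 = 16796.

16796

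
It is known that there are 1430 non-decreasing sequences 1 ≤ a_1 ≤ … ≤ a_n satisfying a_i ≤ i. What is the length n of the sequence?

8

Such sub-staircase sequences of length n are counted by C_n; 1430 = C_8.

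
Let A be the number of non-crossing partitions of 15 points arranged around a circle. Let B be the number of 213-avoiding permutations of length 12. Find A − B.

Non-crossing partitions of an n-element set are counted by C_n; here n = 15. So A = C_15 = 9694845.
Permutations of [n] avoiding any single length-3 pattern are counted by C_n; here n = 12. So B = C_12 = 208012.
A − B = 9694845 − 208012 = 9486833.

9486833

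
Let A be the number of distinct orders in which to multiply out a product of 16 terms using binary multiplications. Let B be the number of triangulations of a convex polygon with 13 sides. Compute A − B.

9636059

Ways to associate a product of 16 factors correspond to binary trees on 16 leaves, so the count is C_15. So A = C_15 = 9694845.
The number of triangulations of a 13-gon is the Catalan number C_11 (index = sides − 2). So B = C_11 = 58786.
A − B = 9694845 − 58786 = 9636059.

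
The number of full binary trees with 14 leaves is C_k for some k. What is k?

13

Full binary trees with 14 leaves have 14−1 = 13 internal nodes, so there are C_13 of them.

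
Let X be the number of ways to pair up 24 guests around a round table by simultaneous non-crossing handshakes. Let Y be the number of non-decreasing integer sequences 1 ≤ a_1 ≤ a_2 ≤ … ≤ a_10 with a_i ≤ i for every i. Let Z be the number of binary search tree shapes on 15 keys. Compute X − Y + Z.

With 24 = 2·12 people, non-crossing handshake pairings are non-crossing perfect matchings on a circle, counted by C_12. So X = C_12 = 208012.
Such sub-staircase sequences of length n are counted by C_n; here n = 10. So Y = C_10 = 16796.
There are C_n binary search tree shapes on n keys; with n = 15 that is C_15. So Z = C_15 = 9694845.
X − Y + Z = 208012 − 16796 + 9694845 = 9886061.

9886061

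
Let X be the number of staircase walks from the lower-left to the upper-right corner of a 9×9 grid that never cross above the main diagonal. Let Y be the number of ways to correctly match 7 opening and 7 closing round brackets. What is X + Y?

5291

Sub-diagonal monotone paths from (0,0) to (9,9) biject with Dyck paths of semilength 9, giving C_9. So X = C_9 = 4862.
Balanced strings of n pairs of brackets are counted by C_n; here n = 7. So Y = C_7 = 429.
X + Y = 4862 + 429 = 5291.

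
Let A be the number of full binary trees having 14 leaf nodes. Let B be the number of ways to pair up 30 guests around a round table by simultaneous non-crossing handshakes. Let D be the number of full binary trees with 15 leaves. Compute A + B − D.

7763305

Full binary trees with 14 leaves have 14−1 = 13 internal nodes, so there are C_13 of them. So A = C_13 = 742900.
With 30 = 2·15 people, non-crossing handshake pairings are non-crossing perfect matchings on a circle, counted by C_15. So B = C_15 = 9694845.
A full binary tree with L leaves has L−1 internal nodes and is counted by C_{L−1}; L = 15 gives C_14. So D = C_14 = 2674440.
A + B − D = 742900 + 9694845 − 2674440 = 7763305.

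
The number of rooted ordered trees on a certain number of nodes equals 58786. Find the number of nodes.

Rooted ordered trees on m nodes are counted by C_{m−1}; 58786 = C_11.
So the index is 11, and the number of nodes is 11 + 1 = 12.

12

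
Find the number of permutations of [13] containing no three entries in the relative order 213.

Permutations of [n] avoiding any single length-3 pattern are counted by C_n; here n = 13.
C_13 = 742900.

742900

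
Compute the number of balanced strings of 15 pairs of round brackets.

9694845

Balanced strings of n pairs of brackets are counted by C_n; here n = 15.
C_15 = C_14 · 2(2·14+1)/(14+2) = 2674440 · 58/16 = 9694845.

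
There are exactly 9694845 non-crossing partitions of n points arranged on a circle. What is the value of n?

15

Non-crossing partitions of [n] are counted by C_n. Since C_15 = 9694845, the index is 15.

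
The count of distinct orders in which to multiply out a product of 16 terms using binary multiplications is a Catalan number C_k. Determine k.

15

Ways to associate a product of 16 factors correspond to binary trees on 16 leaves, so the count is C_15.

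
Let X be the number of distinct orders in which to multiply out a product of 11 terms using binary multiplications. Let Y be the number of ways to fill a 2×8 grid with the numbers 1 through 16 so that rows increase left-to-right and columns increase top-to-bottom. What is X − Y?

Bracketing 11 factors into binary products is counted by C_{11−1} = C_10. So X = C_10 = 16796.
Standard Young tableaux of shape 2×n are counted by C_n; here n = 8. So Y = C_8 = 1430.
X − Y = 16796 − 1430 = 15366.

15366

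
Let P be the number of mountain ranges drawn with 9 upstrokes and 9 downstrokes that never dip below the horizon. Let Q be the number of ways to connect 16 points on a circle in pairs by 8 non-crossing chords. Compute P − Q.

A Dyck path with 9 up-steps and 9 down-steps has semilength 9, so there are C_9 of them. So P = C_9 = 4862.
Non-crossing perfect matchings of 2n points on a circle are counted by C_n; with 16 points, n = 8. So Q = C_8 = 1430.
P − Q = 4862 − 1430 = 3432.

3432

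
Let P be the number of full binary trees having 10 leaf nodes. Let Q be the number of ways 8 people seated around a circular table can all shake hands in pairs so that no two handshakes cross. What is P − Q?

4848

A full binary tree with L leaves has L−1 internal nodes and is counted by C_{L−1}; L = 10 gives C_9. So P = C_9 = 4862.
Non-crossing handshake pairings of 2n people are counted by C_n; 8 people gives n = 4. So Q = C_4 = 14.
P − Q = 4862 − 14 = 4848.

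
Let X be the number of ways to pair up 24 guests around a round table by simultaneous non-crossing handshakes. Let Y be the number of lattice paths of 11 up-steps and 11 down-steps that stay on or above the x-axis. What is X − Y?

With 24 = 2·12 people, non-crossing handshake pairings are non-crossing perfect matchings on a circle, counted by C_12. So X = C_12 = 208012.
A Dyck path with 11 up-steps and 11 down-steps has semilength 11, so there are C_11 of them. So Y = C_11 = 58786.
X − Y = 208012 − 58786 = 149226.

149226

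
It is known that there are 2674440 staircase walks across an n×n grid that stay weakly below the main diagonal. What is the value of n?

Such diagonal-avoiding paths in an n×n grid are counted by C_n. Since C_14 = 2674440, the index is 14.

14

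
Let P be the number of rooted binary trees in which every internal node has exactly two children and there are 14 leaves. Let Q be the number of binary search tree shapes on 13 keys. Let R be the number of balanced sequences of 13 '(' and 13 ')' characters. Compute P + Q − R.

Full binary trees with 14 leaves have 14−1 = 13 internal nodes, so there are C_13 of them. So P = C_13 = 742900.
Rooted binary trees with 13 nodes (each child slot possibly empty) number C_13. So Q = C_13 = 742900.
A balanced arrangement of 13 bracket pairs is a Dyck word of semilength 13, so the count is C_13. So R = C_13 = 742900.
P + Q − R = 742900 + 742900 − 742900 = 742900.

742900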